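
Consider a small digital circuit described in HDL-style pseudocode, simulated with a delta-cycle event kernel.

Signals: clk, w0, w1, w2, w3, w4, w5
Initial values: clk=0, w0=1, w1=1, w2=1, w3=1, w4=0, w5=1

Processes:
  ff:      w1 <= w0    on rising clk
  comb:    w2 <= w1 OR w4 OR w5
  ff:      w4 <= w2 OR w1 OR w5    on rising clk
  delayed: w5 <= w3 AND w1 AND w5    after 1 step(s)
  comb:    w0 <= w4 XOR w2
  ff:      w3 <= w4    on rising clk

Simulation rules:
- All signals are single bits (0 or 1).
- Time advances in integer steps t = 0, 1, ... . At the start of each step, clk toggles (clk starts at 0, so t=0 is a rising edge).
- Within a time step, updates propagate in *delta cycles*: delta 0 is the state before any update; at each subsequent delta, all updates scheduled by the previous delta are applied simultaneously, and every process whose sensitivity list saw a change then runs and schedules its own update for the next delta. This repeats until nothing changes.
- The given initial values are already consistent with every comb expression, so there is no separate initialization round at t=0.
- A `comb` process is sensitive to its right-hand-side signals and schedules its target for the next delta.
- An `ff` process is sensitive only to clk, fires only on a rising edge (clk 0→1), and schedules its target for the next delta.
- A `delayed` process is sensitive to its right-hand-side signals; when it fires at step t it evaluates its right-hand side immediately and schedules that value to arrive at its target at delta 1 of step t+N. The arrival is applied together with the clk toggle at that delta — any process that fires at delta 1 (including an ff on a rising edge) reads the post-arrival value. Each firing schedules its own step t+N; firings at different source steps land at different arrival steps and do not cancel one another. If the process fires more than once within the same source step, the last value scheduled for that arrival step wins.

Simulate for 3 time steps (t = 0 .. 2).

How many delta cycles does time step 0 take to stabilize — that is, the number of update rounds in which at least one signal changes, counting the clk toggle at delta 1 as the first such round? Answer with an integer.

3

t0.Δ0 w5=1 w3=1 clk=0 w1=1 w4=0 w0=1 w2=1
t0.Δ1 w5=1 w3=1 clk=1 w1=1 w4=0 w0=1 w2=1
t0.Δ2 w5=1 w3=0 clk=1 w1=1 w4=1 w0=1 w2=1
t0.Δ3 w5=1 w3=0 clk=1 w1=1 w4=1 w0=0 w2=1
t1.Δ0 w5=1 w3=0 clk=1 w1=1 w4=1 w0=0 w2=1
t1.Δ1 w5=0 w3=0 clk=0 w1=1 w4=1 w0=0 w2=1
t2.Δ0 w5=0 w3=0 clk=0 w1=1 w4=1 w0=0 w2=1
t2.Δ1 w5=0 w3=0 clk=1 w1=1 w4=1 w0=0 w2=1
t2.Δ2 w5=0 w3=1 clk=1 w1=0 w4=1 w0=0 w2=1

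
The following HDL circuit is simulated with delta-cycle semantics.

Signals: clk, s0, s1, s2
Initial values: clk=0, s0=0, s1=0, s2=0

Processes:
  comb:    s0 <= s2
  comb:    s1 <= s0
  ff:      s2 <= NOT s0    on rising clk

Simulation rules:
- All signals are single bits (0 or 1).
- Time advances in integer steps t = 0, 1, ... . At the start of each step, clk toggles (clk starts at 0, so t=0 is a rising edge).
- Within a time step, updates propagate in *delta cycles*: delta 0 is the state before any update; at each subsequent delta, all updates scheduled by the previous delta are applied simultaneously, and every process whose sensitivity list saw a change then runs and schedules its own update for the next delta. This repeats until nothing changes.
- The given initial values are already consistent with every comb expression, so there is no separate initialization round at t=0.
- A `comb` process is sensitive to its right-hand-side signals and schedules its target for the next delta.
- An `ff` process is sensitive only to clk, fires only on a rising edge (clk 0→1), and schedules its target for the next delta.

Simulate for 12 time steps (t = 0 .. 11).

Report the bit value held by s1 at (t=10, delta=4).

0

[bits: s2,s1,s0,clk]
t=0: Δ0=0000 Δ1=0001 Δ2=1001 Δ3=1011 Δ4=1111 | 4Δ
t=1: Δ0=1111 Δ1=1110 | 1Δ
t=2: Δ0=1110 Δ1=1111 Δ2=0111 Δ3=0101 Δ4=0001 | 4Δ
t=3: Δ0=0001 Δ1=0000 | 1Δ
t=4: Δ0=0000 Δ1=0001 Δ2=1001 Δ3=1011 Δ4=1111 | 4Δ
t=5: Δ0=1111 Δ1=1110 | 1Δ
t=6: Δ0=1110 Δ1=1111 Δ2=0111 Δ3=0101 Δ4=0001 | 4Δ
t=7: Δ0=0001 Δ1=0000 | 1Δ
t=8: Δ0=0000 Δ1=0001 Δ2=1001 Δ3=1011 Δ4=1111 | 4Δ
t=9: Δ0=1111 Δ1=1110 | 1Δ
t=10: Δ0=1110 Δ1=1111 Δ2=0111 Δ3=0101 Δ4=0001 | 4Δ
t=11: Δ0=0001 Δ1=0000 | 1Δ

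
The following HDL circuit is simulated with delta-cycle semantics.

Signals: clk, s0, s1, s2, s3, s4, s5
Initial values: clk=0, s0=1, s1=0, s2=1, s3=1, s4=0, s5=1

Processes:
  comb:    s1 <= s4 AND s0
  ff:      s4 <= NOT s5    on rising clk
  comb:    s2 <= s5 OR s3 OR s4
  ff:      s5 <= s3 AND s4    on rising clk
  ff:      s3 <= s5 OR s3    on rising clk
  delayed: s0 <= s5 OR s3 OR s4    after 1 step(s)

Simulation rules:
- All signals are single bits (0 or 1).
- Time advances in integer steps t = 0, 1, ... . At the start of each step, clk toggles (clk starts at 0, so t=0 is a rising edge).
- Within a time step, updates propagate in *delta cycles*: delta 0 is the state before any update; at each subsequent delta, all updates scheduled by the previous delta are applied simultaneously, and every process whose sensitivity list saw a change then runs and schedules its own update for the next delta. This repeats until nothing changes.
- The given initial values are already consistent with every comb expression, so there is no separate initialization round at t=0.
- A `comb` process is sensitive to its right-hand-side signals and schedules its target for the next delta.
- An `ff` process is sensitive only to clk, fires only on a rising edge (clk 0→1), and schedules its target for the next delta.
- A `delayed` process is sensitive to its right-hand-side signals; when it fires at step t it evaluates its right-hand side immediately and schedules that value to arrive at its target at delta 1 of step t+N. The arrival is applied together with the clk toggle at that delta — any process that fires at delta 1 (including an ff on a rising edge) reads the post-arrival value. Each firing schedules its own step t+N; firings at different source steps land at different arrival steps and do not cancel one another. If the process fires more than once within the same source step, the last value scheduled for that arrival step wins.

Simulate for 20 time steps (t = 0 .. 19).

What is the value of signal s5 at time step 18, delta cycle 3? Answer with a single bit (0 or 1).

t0.Δ0 s0=1 s5=1 clk=0 s3=1 s2=1 s4=0 s1=0
t0.Δ1 s0=1 s5=1 clk=1 s3=1 s2=1 s4=0 s1=0
t0.Δ2 s0=1 s5=0 clk=1 s3=1 s2=1 s4=0 s1=0
t1.Δ0 s0=1 s5=0 clk=1 s3=1 s2=1 s4=0 s1=0
t1.Δ1 s0=1 s5=0 clk=0 s3=1 s2=1 s4=0 s1=0
t2.Δ0 s0=1 s5=0 clk=0 s3=1 s2=1 s4=0 s1=0
t2.Δ1 s0=1 s5=0 clk=1 s3=1 s2=1 s4=0 s1=0
t2.Δ2 s0=1 s5=0 clk=1 s3=1 s2=1 s4=1 s1=0
t2.Δ3 s0=1 s5=0 clk=1 s3=1 s2=1 s4=1 s1=1
t3.Δ0 s0=1 s5=0 clk=1 s3=1 s2=1 s4=1 s1=1
t3.Δ1 s0=1 s5=0 clk=0 s3=1 s2=1 s4=1 s1=1
t4.Δ0 s0=1 s5=0 clk=0 s3=1 s2=1 s4=1 s1=1
t4.Δ1 s0=1 s5=0 clk=1 s3=1 s2=1 s4=1 s1=1
t4.Δ2 s0=1 s5=1 clk=1 s3=1 s2=1 s4=1 s1=1
t5.Δ0 s0=1 s5=1 clk=1 s3=1 s2=1 s4=1 s1=1
t5.Δ1 s0=1 s5=1 clk=0 s3=1 s2=1 s4=1 s1=1
t6.Δ0 s0=1 s5=1 clk=0 s3=1 s2=1 s4=1 s1=1
t6.Δ1 s0=1 s5=1 clk=1 s3=1 s2=1 s4=1 s1=1
t6.Δ2 s0=1 s5=1 clk=1 s3=1 s2=1 s4=0 s1=1
t6.Δ3 s0=1 s5=1 clk=1 s3=1 s2=1 s4=0 s1=0
t7.Δ0 s0=1 s5=1 clk=1 s3=1 s2=1 s4=0 s1=0
t7.Δ1 s0=1 s5=1 clk=0 s3=1 s2=1 s4=0 s1=0
t8.Δ0 s0=1 s5=1 clk=0 s3=1 s2=1 s4=0 s1=0
t8.Δ1 s0=1 s5=1 clk=1 s3=1 s2=1 s4=0 s1=0
t8.Δ2 s0=1 s5=0 clk=1 s3=1 s2=1 s4=0 s1=0
t9.Δ0 s0=1 s5=0 clk=1 s3=1 s2=1 s4=0 s1=0
t9.Δ1 s0=1 s5=0 clk=0 s3=1 s2=1 s4=0 s1=0
t10.Δ0 s0=1 s5=0 clk=0 s3=1 s2=1 s4=0 s1=0
t10.Δ1 s0=1 s5=0 clk=1 s3=1 s2=1 s4=0 s1=0
t10.Δ2 s0=1 s5=0 clk=1 s3=1 s2=1 s4=1 s1=0
t10.Δ3 s0=1 s5=0 clk=1 s3=1 s2=1 s4=1 s1=1
t11.Δ0 s0=1 s5=0 clk=1 s3=1 s2=1 s4=1 s1=1
t11.Δ1 s0=1 s5=0 clk=0 s3=1 s2=1 s4=1 s1=1
t12.Δ0 s0=1 s5=0 clk=0 s3=1 s2=1 s4=1 s1=1
t12.Δ1 s0=1 s5=0 clk=1 s3=1 s2=1 s4=1 s1=1
t12.Δ2 s0=1 s5=1 clk=1 s3=1 s2=1 s4=1 s1=1
t13.Δ0 s0=1 s5=1 clk=1 s3=1 s2=1 s4=1 s1=1
t13.Δ1 s0=1 s5=1 clk=0 s3=1 s2=1 s4=1 s1=1
t14.Δ0 s0=1 s5=1 clk=0 s3=1 s2=1 s4=1 s1=1
t14.Δ1 s0=1 s5=1 clk=1 s3=1 s2=1 s4=1 s1=1
t14.Δ2 s0=1 s5=1 clk=1 s3=1 s2=1 s4=0 s1=1
t14.Δ3 s0=1 s5=1 clk=1 s3=1 s2=1 s4=0 s1=0
t15.Δ0 s0=1 s5=1 clk=1 s3=1 s2=1 s4=0 s1=0
t15.Δ1 s0=1 s5=1 clk=0 s3=1 s2=1 s4=0 s1=0
t16.Δ0 s0=1 s5=1 clk=0 s3=1 s2=1 s4=0 s1=0
t16.Δ1 s0=1 s5=1 clk=1 s3=1 s2=1 s4=0 s1=0
t16.Δ2 s0=1 s5=0 clk=1 s3=1 s2=1 s4=0 s1=0
t17.Δ0 s0=1 s5=0 clk=1 s3=1 s2=1 s4=0 s1=0
t17.Δ1 s0=1 s5=0 clk=0 s3=1 s2=1 s4=0 s1=0
t18.Δ0 s0=1 s5=0 clk=0 s3=1 s2=1 s4=0 s1=0
t18.Δ1 s0=1 s5=0 clk=1 s3=1 s2=1 s4=0 s1=0
t18.Δ2 s0=1 s5=0 clk=1 s3=1 s2=1 s4=1 s1=0
t18.Δ3 s0=1 s5=0 clk=1 s3=1 s2=1 s4=1 s1=1
t19.Δ0 s0=1 s5=0 clk=1 s3=1 s2=1 s4=1 s1=1
t19.Δ1 s0=1 s5=0 clk=0 s3=1 s2=1 s4=1 s1=1

0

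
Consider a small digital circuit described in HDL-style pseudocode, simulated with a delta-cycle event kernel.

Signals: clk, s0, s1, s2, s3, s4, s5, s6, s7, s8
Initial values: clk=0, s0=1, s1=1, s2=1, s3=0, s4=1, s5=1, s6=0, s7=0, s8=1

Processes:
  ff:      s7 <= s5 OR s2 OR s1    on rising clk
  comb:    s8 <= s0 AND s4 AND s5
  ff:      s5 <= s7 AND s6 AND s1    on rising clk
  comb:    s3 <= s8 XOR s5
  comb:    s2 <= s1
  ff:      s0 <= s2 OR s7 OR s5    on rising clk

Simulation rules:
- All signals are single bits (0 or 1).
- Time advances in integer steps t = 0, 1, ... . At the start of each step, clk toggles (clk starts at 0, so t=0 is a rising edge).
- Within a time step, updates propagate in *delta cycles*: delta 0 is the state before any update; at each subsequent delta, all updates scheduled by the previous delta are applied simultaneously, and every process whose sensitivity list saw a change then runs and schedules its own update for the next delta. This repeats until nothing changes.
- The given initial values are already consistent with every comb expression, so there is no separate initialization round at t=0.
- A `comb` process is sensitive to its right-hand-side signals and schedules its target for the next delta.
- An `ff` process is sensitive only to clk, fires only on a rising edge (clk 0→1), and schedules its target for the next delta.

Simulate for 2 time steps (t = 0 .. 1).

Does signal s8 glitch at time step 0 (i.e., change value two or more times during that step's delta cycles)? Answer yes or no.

t0.Δ0 s6=0 s4=1 s5=1 clk=0 s7=0 s0=1 s8=1 s3=0 s2=1 s1=1
t0.Δ1 s6=0 s4=1 s5=1 clk=1 s7=0 s0=1 s8=1 s3=0 s2=1 s1=1
t0.Δ2 s6=0 s4=1 s5=0 clk=1 s7=1 s0=1 s8=1 s3=0 s2=1 s1=1
t0.Δ3 s6=0 s4=1 s5=0 clk=1 s7=1 s0=1 s8=0 s3=1 s2=1 s1=1
t0.Δ4 s6=0 s4=1 s5=0 clk=1 s7=1 s0=1 s8=0 s3=0 s2=1 s1=1
t1.Δ0 s6=0 s4=1 s5=0 clk=1 s7=1 s0=1 s8=0 s3=0 s2=1 s1=1
t1.Δ1 s6=0 s4=1 s5=0 clk=0 s7=1 s0=1 s8=0 s3=0 s2=1 s1=1

no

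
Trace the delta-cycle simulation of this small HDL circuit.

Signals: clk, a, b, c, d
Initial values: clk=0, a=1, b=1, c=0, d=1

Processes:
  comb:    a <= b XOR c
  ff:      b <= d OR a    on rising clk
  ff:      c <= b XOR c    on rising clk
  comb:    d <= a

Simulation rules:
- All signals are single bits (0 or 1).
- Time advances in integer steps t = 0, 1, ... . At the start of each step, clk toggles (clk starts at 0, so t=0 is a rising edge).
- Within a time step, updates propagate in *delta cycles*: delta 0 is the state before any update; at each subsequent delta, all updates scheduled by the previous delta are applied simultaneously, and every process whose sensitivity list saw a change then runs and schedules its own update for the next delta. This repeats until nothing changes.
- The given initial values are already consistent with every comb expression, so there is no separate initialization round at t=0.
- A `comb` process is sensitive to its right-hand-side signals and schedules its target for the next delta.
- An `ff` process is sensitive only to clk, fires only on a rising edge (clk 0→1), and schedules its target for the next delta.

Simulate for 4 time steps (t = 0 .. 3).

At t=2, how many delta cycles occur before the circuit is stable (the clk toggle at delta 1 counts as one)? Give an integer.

2

t0.Δ0 b=1 c=0 clk=0 a=1 d=1
t0.Δ1 b=1 c=0 clk=1 a=1 d=1
t0.Δ2 b=1 c=1 clk=1 a=1 d=1
t0.Δ3 b=1 c=1 clk=1 a=0 d=1
t0.Δ4 b=1 c=1 clk=1 a=0 d=0
t1.Δ0 b=1 c=1 clk=1 a=0 d=0
t1.Δ1 b=1 c=1 clk=0 a=0 d=0
t2.Δ0 b=1 c=1 clk=0 a=0 d=0
t2.Δ1 b=1 c=1 clk=1 a=0 d=0
t2.Δ2 b=0 c=0 clk=1 a=0 d=0
t3.Δ0 b=0 c=0 clk=1 a=0 d=0
t3.Δ1 b=0 c=0 clk=0 a=0 d=0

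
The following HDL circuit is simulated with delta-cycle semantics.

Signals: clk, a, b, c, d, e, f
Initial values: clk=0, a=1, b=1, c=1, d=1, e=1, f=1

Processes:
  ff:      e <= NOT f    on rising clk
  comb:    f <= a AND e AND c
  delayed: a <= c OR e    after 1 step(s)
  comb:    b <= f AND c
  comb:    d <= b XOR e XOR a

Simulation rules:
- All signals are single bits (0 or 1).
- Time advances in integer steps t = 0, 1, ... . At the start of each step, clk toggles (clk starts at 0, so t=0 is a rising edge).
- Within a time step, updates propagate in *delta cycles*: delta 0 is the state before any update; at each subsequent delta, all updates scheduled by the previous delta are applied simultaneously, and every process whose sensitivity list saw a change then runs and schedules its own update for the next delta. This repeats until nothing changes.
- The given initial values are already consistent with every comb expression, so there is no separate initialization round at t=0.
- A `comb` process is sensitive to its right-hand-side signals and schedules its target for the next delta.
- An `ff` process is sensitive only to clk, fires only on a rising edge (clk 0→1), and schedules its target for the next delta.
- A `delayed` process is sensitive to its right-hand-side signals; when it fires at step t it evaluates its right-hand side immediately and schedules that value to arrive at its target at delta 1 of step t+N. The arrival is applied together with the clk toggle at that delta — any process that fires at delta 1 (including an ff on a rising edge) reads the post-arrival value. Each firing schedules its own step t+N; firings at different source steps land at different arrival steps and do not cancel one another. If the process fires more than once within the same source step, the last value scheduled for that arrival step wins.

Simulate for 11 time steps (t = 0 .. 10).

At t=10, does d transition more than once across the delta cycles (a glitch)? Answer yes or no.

t0.Δ0 c=1 d=1 f=1 e=1 clk=0 a=1 b=1
t0.Δ1 c=1 d=1 f=1 e=1 clk=1 a=1 b=1
t0.Δ2 c=1 d=1 f=1 e=0 clk=1 a=1 b=1
t0.Δ3 c=1 d=0 f=0 e=0 clk=1 a=1 b=1
t0.Δ4 c=1 d=0 f=0 e=0 clk=1 a=1 b=0
t0.Δ5 c=1 d=1 f=0 e=0 clk=1 a=1 b=0
t1.Δ0 c=1 d=1 f=0 e=0 clk=1 a=1 b=0
t1.Δ1 c=1 d=1 f=0 e=0 clk=0 a=1 b=0
t2.Δ0 c=1 d=1 f=0 e=0 clk=0 a=1 b=0
t2.Δ1 c=1 d=1 f=0 e=0 clk=1 a=1 b=0
t2.Δ2 c=1 d=1 f=0 e=1 clk=1 a=1 b=0
t2.Δ3 c=1 d=0 f=1 e=1 clk=1 a=1 b=0
t2.Δ4 c=1 d=0 f=1 e=1 clk=1 a=1 b=1
t2.Δ5 c=1 d=1 f=1 e=1 clk=1 a=1 b=1
t3.Δ0 c=1 d=1 f=1 e=1 clk=1 a=1 b=1
t3.Δ1 c=1 d=1 f=1 e=1 clk=0 a=1 b=1
t4.Δ0 c=1 d=1 f=1 e=1 clk=0 a=1 b=1
t4.Δ1 c=1 d=1 f=1 e=1 clk=1 a=1 b=1
t4.Δ2 c=1 d=1 f=1 e=0 clk=1 a=1 b=1
t4.Δ3 c=1 d=0 f=0 e=0 clk=1 a=1 b=1
t4.Δ4 c=1 d=0 f=0 e=0 clk=1 a=1 b=0
t4.Δ5 c=1 d=1 f=0 e=0 clk=1 a=1 b=0
t5.Δ0 c=1 d=1 f=0 e=0 clk=1 a=1 b=0
t5.Δ1 c=1 d=1 f=0 e=0 clk=0 a=1 b=0
t6.Δ0 c=1 d=1 f=0 e=0 clk=0 a=1 b=0
t6.Δ1 c=1 d=1 f=0 e=0 clk=1 a=1 b=0
t6.Δ2 c=1 d=1 f=0 e=1 clk=1 a=1 b=0
t6.Δ3 c=1 d=0 f=1 e=1 clk=1 a=1 b=0
t6.Δ4 c=1 d=0 f=1 e=1 clk=1 a=1 b=1
t6.Δ5 c=1 d=1 f=1 e=1 clk=1 a=1 b=1
t7.Δ0 c=1 d=1 f=1 e=1 clk=1 a=1 b=1
t7.Δ1 c=1 d=1 f=1 e=1 clk=0 a=1 b=1
t8.Δ0 c=1 d=1 f=1 e=1 clk=0 a=1 b=1
t8.Δ1 c=1 d=1 f=1 e=1 clk=1 a=1 b=1
t8.Δ2 c=1 d=1 f=1 e=0 clk=1 a=1 b=1
t8.Δ3 c=1 d=0 f=0 e=0 clk=1 a=1 b=1
t8.Δ4 c=1 d=0 f=0 e=0 clk=1 a=1 b=0
t8.Δ5 c=1 d=1 f=0 e=0 clk=1 a=1 b=0
t9.Δ0 c=1 d=1 f=0 e=0 clk=1 a=1 b=0
t9.Δ1 c=1 d=1 f=0 e=0 clk=0 a=1 b=0
t10.Δ0 c=1 d=1 f=0 e=0 clk=0 a=1 b=0
t10.Δ1 c=1 d=1 f=0 e=0 clk=1 a=1 b=0
t10.Δ2 c=1 d=1 f=0 e=1 clk=1 a=1 b=0
t10.Δ3 c=1 d=0 f=1 e=1 clk=1 a=1 b=0
t10.Δ4 c=1 d=0 f=1 e=1 clk=1 a=1 b=1
t10.Δ5 c=1 d=1 f=1 e=1 clk=1 a=1 b=1

yes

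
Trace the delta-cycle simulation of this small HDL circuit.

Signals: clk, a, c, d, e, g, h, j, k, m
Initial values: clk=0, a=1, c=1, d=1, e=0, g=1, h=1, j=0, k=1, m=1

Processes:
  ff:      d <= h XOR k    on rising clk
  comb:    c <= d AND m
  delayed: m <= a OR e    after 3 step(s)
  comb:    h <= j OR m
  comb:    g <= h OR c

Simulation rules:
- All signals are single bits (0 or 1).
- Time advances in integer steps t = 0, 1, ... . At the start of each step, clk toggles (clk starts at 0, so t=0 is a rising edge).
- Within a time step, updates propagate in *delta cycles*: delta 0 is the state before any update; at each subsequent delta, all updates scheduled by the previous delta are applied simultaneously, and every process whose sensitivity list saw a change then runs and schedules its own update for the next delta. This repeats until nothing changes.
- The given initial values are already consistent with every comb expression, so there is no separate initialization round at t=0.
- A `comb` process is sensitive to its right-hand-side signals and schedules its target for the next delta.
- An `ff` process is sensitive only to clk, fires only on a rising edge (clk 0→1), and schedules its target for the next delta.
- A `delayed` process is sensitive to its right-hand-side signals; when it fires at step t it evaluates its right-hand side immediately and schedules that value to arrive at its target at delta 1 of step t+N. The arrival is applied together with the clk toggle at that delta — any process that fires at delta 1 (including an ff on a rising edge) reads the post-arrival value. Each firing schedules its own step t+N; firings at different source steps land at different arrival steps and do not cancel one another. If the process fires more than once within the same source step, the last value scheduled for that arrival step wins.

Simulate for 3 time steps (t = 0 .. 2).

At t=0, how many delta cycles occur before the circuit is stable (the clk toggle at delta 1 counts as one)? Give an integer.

t=0 Δ0: c=1 k=1 a=1 m=1 j=0 e=0 d=1 g=1 clk=0 h=1
  Δ1: clk:0→1
  Δ2: d:1→0
  Δ3: c:1→0
  (3Δ to stable)
t=1 Δ0: c=0 k=1 a=1 m=1 j=0 e=0 d=0 g=1 clk=1 h=1
  Δ1: clk:1→0
  (1Δ to stable)
t=2 Δ0: c=0 k=1 a=1 m=1 j=0 e=0 d=0 g=1 clk=0 h=1
  Δ1: clk:0→1
  (1Δ to stable)

3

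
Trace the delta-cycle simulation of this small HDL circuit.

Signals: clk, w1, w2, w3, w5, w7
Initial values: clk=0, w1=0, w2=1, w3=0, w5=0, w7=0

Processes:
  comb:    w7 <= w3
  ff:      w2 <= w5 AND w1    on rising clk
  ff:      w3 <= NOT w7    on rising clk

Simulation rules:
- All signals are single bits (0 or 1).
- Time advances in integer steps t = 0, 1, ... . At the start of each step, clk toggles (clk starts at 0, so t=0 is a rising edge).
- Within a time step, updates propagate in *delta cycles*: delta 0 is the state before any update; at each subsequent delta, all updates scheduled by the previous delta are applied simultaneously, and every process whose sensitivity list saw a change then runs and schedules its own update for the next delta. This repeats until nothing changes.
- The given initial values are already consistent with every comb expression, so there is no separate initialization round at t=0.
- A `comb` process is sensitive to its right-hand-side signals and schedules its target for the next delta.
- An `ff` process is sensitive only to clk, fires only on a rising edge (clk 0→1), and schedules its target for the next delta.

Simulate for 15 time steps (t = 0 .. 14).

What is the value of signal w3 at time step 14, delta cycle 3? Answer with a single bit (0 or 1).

t0.Δ0 w5=0 clk=0 w3=0 w7=0 w2=1 w1=0
t0.Δ1 w5=0 clk=1 w3=0 w7=0 w2=1 w1=0
t0.Δ2 w5=0 clk=1 w3=1 w7=0 w2=0 w1=0
t0.Δ3 w5=0 clk=1 w3=1 w7=1 w2=0 w1=0
t1.Δ0 w5=0 clk=1 w3=1 w7=1 w2=0 w1=0
t1.Δ1 w5=0 clk=0 w3=1 w7=1 w2=0 w1=0
t2.Δ0 w5=0 clk=0 w3=1 w7=1 w2=0 w1=0
t2.Δ1 w5=0 clk=1 w3=1 w7=1 w2=0 w1=0
t2.Δ2 w5=0 clk=1 w3=0 w7=1 w2=0 w1=0
t2.Δ3 w5=0 clk=1 w3=0 w7=0 w2=0 w1=0
t3.Δ0 w5=0 clk=1 w3=0 w7=0 w2=0 w1=0
t3.Δ1 w5=0 clk=0 w3=0 w7=0 w2=0 w1=0
t4.Δ0 w5=0 clk=0 w3=0 w7=0 w2=0 w1=0
t4.Δ1 w5=0 clk=1 w3=0 w7=0 w2=0 w1=0
t4.Δ2 w5=0 clk=1 w3=1 w7=0 w2=0 w1=0
t4.Δ3 w5=0 clk=1 w3=1 w7=1 w2=0 w1=0
t5.Δ0 w5=0 clk=1 w3=1 w7=1 w2=0 w1=0
t5.Δ1 w5=0 clk=0 w3=1 w7=1 w2=0 w1=0
t6.Δ0 w5=0 clk=0 w3=1 w7=1 w2=0 w1=0
t6.Δ1 w5=0 clk=1 w3=1 w7=1 w2=0 w1=0
t6.Δ2 w5=0 clk=1 w3=0 w7=1 w2=0 w1=0
t6.Δ3 w5=0 clk=1 w3=0 w7=0 w2=0 w1=0
t7.Δ0 w5=0 clk=1 w3=0 w7=0 w2=0 w1=0
t7.Δ1 w5=0 clk=0 w3=0 w7=0 w2=0 w1=0
t8.Δ0 w5=0 clk=0 w3=0 w7=0 w2=0 w1=0
t8.Δ1 w5=0 clk=1 w3=0 w7=0 w2=0 w1=0
t8.Δ2 w5=0 clk=1 w3=1 w7=0 w2=0 w1=0
t8.Δ3 w5=0 clk=1 w3=1 w7=1 w2=0 w1=0
t9.Δ0 w5=0 clk=1 w3=1 w7=1 w2=0 w1=0
t9.Δ1 w5=0 clk=0 w3=1 w7=1 w2=0 w1=0
t10.Δ0 w5=0 clk=0 w3=1 w7=1 w2=0 w1=0
t10.Δ1 w5=0 clk=1 w3=1 w7=1 w2=0 w1=0
t10.Δ2 w5=0 clk=1 w3=0 w7=1 w2=0 w1=0
t10.Δ3 w5=0 clk=1 w3=0 w7=0 w2=0 w1=0
t11.Δ0 w5=0 clk=1 w3=0 w7=0 w2=0 w1=0
t11.Δ1 w5=0 clk=0 w3=0 w7=0 w2=0 w1=0
t12.Δ0 w5=0 clk=0 w3=0 w7=0 w2=0 w1=0
t12.Δ1 w5=0 clk=1 w3=0 w7=0 w2=0 w1=0
t12.Δ2 w5=0 clk=1 w3=1 w7=0 w2=0 w1=0
t12.Δ3 w5=0 clk=1 w3=1 w7=1 w2=0 w1=0
t13.Δ0 w5=0 clk=1 w3=1 w7=1 w2=0 w1=0
t13.Δ1 w5=0 clk=0 w3=1 w7=1 w2=0 w1=0
t14.Δ0 w5=0 clk=0 w3=1 w7=1 w2=0 w1=0
t14.Δ1 w5=0 clk=1 w3=1 w7=1 w2=0 w1=0
t14.Δ2 w5=0 clk=1 w3=0 w7=1 w2=0 w1=0
t14.Δ3 w5=0 clk=1 w3=0 w7=0 w2=0 w1=0

0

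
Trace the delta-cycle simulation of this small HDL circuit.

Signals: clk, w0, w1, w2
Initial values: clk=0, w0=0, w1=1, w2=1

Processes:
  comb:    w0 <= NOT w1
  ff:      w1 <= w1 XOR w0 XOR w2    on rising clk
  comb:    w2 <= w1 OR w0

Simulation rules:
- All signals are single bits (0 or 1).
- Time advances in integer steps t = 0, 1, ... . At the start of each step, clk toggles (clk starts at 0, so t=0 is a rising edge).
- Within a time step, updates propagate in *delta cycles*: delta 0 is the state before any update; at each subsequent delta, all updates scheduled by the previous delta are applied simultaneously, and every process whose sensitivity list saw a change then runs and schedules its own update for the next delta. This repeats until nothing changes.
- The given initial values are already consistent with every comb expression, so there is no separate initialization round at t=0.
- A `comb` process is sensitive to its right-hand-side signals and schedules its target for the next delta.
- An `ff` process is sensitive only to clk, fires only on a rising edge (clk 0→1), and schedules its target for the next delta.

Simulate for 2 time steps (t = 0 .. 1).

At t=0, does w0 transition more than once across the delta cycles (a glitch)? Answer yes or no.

[bits: w2,w1,clk,w0]
t=0: Δ0=1100 Δ1=1110 Δ2=1010 Δ3=0011 Δ4=1011 | 4Δ
t=1: Δ0=1011 Δ1=1001 | 1Δ

no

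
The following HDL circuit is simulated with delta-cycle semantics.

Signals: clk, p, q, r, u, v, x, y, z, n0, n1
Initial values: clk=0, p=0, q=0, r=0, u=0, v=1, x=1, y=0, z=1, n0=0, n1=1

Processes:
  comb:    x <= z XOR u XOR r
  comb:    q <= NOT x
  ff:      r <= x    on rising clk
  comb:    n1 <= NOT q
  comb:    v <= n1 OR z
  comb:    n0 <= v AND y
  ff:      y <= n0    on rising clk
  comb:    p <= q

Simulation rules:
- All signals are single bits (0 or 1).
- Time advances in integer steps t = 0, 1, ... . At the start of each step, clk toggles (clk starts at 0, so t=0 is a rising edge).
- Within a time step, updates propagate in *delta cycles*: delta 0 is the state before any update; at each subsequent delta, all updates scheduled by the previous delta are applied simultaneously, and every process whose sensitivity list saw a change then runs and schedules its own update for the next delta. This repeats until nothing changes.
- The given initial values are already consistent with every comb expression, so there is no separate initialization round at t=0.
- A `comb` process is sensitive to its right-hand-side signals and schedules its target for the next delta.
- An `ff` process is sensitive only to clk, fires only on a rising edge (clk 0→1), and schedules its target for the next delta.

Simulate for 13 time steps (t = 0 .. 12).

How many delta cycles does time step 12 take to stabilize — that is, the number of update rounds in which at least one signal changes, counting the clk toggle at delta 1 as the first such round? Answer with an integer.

t0.Δ0 p=0 r=0 u=0 z=1 q=0 y=0 clk=0 v=1 n1=1 x=1 n0=0
t0.Δ1 p=0 r=0 u=0 z=1 q=0 y=0 clk=1 v=1 n1=1 x=1 n0=0
t0.Δ2 p=0 r=1 u=0 z=1 q=0 y=0 clk=1 v=1 n1=1 x=1 n0=0
t0.Δ3 p=0 r=1 u=0 z=1 q=0 y=0 clk=1 v=1 n1=1 x=0 n0=0
t0.Δ4 p=0 r=1 u=0 z=1 q=1 y=0 clk=1 v=1 n1=1 x=0 n0=0
t0.Δ5 p=1 r=1 u=0 z=1 q=1 y=0 clk=1 v=1 n1=0 x=0 n0=0
t1.Δ0 p=1 r=1 u=0 z=1 q=1 y=0 clk=1 v=1 n1=0 x=0 n0=0
t1.Δ1 p=1 r=1 u=0 z=1 q=1 y=0 clk=0 v=1 n1=0 x=0 n0=0
t2.Δ0 p=1 r=1 u=0 z=1 q=1 y=0 clk=0 v=1 n1=0 x=0 n0=0
t2.Δ1 p=1 r=1 u=0 z=1 q=1 y=0 clk=1 v=1 n1=0 x=0 n0=0
t2.Δ2 p=1 r=0 u=0 z=1 q=1 y=0 clk=1 v=1 n1=0 x=0 n0=0
t2.Δ3 p=1 r=0 u=0 z=1 q=1 y=0 clk=1 v=1 n1=0 x=1 n0=0
t2.Δ4 p=1 r=0 u=0 z=1 q=0 y=0 clk=1 v=1 n1=0 x=1 n0=0
t2.Δ5 p=0 r=0 u=0 z=1 q=0 y=0 clk=1 v=1 n1=1 x=1 n0=0
t3.Δ0 p=0 r=0 u=0 z=1 q=0 y=0 clk=1 v=1 n1=1 x=1 n0=0
t3.Δ1 p=0 r=0 u=0 z=1 q=0 y=0 clk=0 v=1 n1=1 x=1 n0=0
t4.Δ0 p=0 r=0 u=0 z=1 q=0 y=0 clk=0 v=1 n1=1 x=1 n0=0
t4.Δ1 p=0 r=0 u=0 z=1 q=0 y=0 clk=1 v=1 n1=1 x=1 n0=0
t4.Δ2 p=0 r=1 u=0 z=1 q=0 y=0 clk=1 v=1 n1=1 x=1 n0=0
t4.Δ3 p=0 r=1 u=0 z=1 q=0 y=0 clk=1 v=1 n1=1 x=0 n0=0
t4.Δ4 p=0 r=1 u=0 z=1 q=1 y=0 clk=1 v=1 n1=1 x=0 n0=0
t4.Δ5 p=1 r=1 u=0 z=1 q=1 y=0 clk=1 v=1 n1=0 x=0 n0=0
t5.Δ0 p=1 r=1 u=0 z=1 q=1 y=0 clk=1 v=1 n1=0 x=0 n0=0
t5.Δ1 p=1 r=1 u=0 z=1 q=1 y=0 clk=0 v=1 n1=0 x=0 n0=0
t6.Δ0 p=1 r=1 u=0 z=1 q=1 y=0 clk=0 v=1 n1=0 x=0 n0=0
t6.Δ1 p=1 r=1 u=0 z=1 q=1 y=0 clk=1 v=1 n1=0 x=0 n0=0
t6.Δ2 p=1 r=0 u=0 z=1 q=1 y=0 clk=1 v=1 n1=0 x=0 n0=0
t6.Δ3 p=1 r=0 u=0 z=1 q=1 y=0 clk=1 v=1 n1=0 x=1 n0=0
t6.Δ4 p=1 r=0 u=0 z=1 q=0 y=0 clk=1 v=1 n1=0 x=1 n0=0
t6.Δ5 p=0 r=0 u=0 z=1 q=0 y=0 clk=1 v=1 n1=1 x=1 n0=0
t7.Δ0 p=0 r=0 u=0 z=1 q=0 y=0 clk=1 v=1 n1=1 x=1 n0=0
t7.Δ1 p=0 r=0 u=0 z=1 q=0 y=0 clk=0 v=1 n1=1 x=1 n0=0
t8.Δ0 p=0 r=0 u=0 z=1 q=0 y=0 clk=0 v=1 n1=1 x=1 n0=0
t8.Δ1 p=0 r=0 u=0 z=1 q=0 y=0 clk=1 v=1 n1=1 x=1 n0=0
t8.Δ2 p=0 r=1 u=0 z=1 q=0 y=0 clk=1 v=1 n1=1 x=1 n0=0
t8.Δ3 p=0 r=1 u=0 z=1 q=0 y=0 clk=1 v=1 n1=1 x=0 n0=0
t8.Δ4 p=0 r=1 u=0 z=1 q=1 y=0 clk=1 v=1 n1=1 x=0 n0=0
t8.Δ5 p=1 r=1 u=0 z=1 q=1 y=0 clk=1 v=1 n1=0 x=0 n0=0
t9.Δ0 p=1 r=1 u=0 z=1 q=1 y=0 clk=1 v=1 n1=0 x=0 n0=0
t9.Δ1 p=1 r=1 u=0 z=1 q=1 y=0 clk=0 v=1 n1=0 x=0 n0=0
t10.Δ0 p=1 r=1 u=0 z=1 q=1 y=0 clk=0 v=1 n1=0 x=0 n0=0
t10.Δ1 p=1 r=1 u=0 z=1 q=1 y=0 clk=1 v=1 n1=0 x=0 n0=0
t10.Δ2 p=1 r=0 u=0 z=1 q=1 y=0 clk=1 v=1 n1=0 x=0 n0=0
t10.Δ3 p=1 r=0 u=0 z=1 q=1 y=0 clk=1 v=1 n1=0 x=1 n0=0
t10.Δ4 p=1 r=0 u=0 z=1 q=0 y=0 clk=1 v=1 n1=0 x=1 n0=0
t10.Δ5 p=0 r=0 u=0 z=1 q=0 y=0 clk=1 v=1 n1=1 x=1 n0=0
t11.Δ0 p=0 r=0 u=0 z=1 q=0 y=0 clk=1 v=1 n1=1 x=1 n0=0
t11.Δ1 p=0 r=0 u=0 z=1 q=0 y=0 clk=0 v=1 n1=1 x=1 n0=0
t12.Δ0 p=0 r=0 u=0 z=1 q=0 y=0 clk=0 v=1 n1=1 x=1 n0=0
t12.Δ1 p=0 r=0 u=0 z=1 q=0 y=0 clk=1 v=1 n1=1 x=1 n0=0
t12.Δ2 p=0 r=1 u=0 z=1 q=0 y=0 clk=1 v=1 n1=1 x=1 n0=0
t12.Δ3 p=0 r=1 u=0 z=1 q=0 y=0 clk=1 v=1 n1=1 x=0 n0=0
t12.Δ4 p=0 r=1 u=0 z=1 q=1 y=0 clk=1 v=1 n1=1 x=0 n0=0
t12.Δ5 p=1 r=1 u=0 z=1 q=1 y=0 clk=1 v=1 n1=0 x=0 n0=0

5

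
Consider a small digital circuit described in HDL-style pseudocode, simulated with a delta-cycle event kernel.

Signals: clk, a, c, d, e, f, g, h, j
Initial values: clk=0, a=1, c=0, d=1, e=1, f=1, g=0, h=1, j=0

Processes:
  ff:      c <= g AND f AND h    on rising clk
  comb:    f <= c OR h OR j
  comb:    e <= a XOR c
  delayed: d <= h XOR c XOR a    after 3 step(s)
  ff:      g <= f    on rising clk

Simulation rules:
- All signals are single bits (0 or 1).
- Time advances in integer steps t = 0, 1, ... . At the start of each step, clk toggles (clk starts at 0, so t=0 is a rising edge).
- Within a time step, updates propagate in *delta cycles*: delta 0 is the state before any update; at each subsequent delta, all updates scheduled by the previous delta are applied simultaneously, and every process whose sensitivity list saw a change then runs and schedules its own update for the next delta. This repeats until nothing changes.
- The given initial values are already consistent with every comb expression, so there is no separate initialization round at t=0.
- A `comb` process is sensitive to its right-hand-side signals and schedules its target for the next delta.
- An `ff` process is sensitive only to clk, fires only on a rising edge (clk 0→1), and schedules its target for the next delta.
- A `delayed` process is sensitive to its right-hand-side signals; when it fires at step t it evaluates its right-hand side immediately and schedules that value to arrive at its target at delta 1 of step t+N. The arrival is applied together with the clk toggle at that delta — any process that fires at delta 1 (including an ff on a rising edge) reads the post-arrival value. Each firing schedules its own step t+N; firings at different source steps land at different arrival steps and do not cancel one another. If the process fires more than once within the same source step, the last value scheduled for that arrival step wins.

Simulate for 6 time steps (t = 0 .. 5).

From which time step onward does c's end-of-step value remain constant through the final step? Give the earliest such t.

2

t=0 Δ0: c=0 f=1 d=1 e=1 h=1 j=0 g=0 clk=0 a=1
  Δ1: clk:0→1
  Δ2: g:0→1
  (2Δ to stable)
t=1 Δ0: c=0 f=1 d=1 e=1 h=1 j=0 g=1 clk=1 a=1
  Δ1: clk:1→0
  (1Δ to stable)
t=2 Δ0: c=0 f=1 d=1 e=1 h=1 j=0 g=1 clk=0 a=1
  Δ1: clk:0→1
  Δ2: c:0→1
  Δ3: e:1→0
  (3Δ to stable)
t=3 Δ0: c=1 f=1 d=1 e=0 h=1 j=0 g=1 clk=1 a=1
  Δ1: clk:1→0
  (1Δ to stable)
t=4 Δ0: c=1 f=1 d=1 e=0 h=1 j=0 g=1 clk=0 a=1
  Δ1: clk:0→1
  (1Δ to stable)
t=5 Δ0: c=1 f=1 d=1 e=0 h=1 j=0 g=1 clk=1 a=1
  Δ1: clk:1→0
  (1Δ to stable)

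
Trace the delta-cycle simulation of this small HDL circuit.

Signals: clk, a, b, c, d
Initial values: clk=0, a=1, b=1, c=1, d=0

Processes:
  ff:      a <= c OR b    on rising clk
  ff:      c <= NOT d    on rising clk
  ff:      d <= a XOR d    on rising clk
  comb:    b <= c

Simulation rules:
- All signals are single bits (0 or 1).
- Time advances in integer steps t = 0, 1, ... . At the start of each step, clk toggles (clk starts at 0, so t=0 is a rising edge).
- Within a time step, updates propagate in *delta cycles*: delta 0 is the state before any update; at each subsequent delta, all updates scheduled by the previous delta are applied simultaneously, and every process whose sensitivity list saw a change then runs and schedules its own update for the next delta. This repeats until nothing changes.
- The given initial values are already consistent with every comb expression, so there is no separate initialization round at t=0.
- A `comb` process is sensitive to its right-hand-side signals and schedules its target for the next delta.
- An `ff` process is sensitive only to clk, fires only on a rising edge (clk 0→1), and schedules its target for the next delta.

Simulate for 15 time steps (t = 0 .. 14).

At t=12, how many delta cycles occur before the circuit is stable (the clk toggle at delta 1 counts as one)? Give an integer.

2

t=0 Δ0: c=1 b=1 a=1 clk=0 d=0
  Δ1: clk:0→1
  Δ2: d:0→1
  (2Δ to stable)
t=1 Δ0: c=1 b=1 a=1 clk=1 d=1
  Δ1: clk:1→0
  (1Δ to stable)
t=2 Δ0: c=1 b=1 a=1 clk=0 d=1
  Δ1: clk:0→1
  Δ2: c:1→0, d:1→0
  Δ3: b:1→0
  (3Δ to stable)
t=3 Δ0: c=0 b=0 a=1 clk=1 d=0
  Δ1: clk:1→0
  (1Δ to stable)
t=4 Δ0: c=0 b=0 a=1 clk=0 d=0
  Δ1: clk:0→1
  Δ2: c:0→1, a:1→0, d:0→1
  Δ3: b:0→1
  (3Δ to stable)
t=5 Δ0: c=1 b=1 a=0 clk=1 d=1
  Δ1: clk:1→0
  (1Δ to stable)
t=6 Δ0: c=1 b=1 a=0 clk=0 d=1
  Δ1: clk:0→1
  Δ2: c:1→0, a:0→1
  Δ3: b:1→0
  (3Δ to stable)
t=7 Δ0: c=0 b=0 a=1 clk=1 d=1
  Δ1: clk:1→0
  (1Δ to stable)
t=8 Δ0: c=0 b=0 a=1 clk=0 d=1
  Δ1: clk:0→1
  Δ2: a:1→0, d:1→0
  (2Δ to stable)
t=9 Δ0: c=0 b=0 a=0 clk=1 d=0
  Δ1: clk:1→0
  (1Δ to stable)
t=10 Δ0: c=0 b=0 a=0 clk=0 d=0
  Δ1: clk:0→1
  Δ2: c:0→1
  Δ3: b:0→1
  (3Δ to stable)
t=11 Δ0: c=1 b=1 a=0 clk=1 d=0
  Δ1: clk:1→0
  (1Δ to stable)
t=12 Δ0: c=1 b=1 a=0 clk=0 d=0
  Δ1: clk:0→1
  Δ2: a:0→1
  (2Δ to stable)
t=13 Δ0: c=1 b=1 a=1 clk=1 d=0
  Δ1: clk:1→0
  (1Δ to stable)
t=14 Δ0: c=1 b=1 a=1 clk=0 d=0
  Δ1: clk:0→1
  Δ2: d:0→1
  (2Δ to stable)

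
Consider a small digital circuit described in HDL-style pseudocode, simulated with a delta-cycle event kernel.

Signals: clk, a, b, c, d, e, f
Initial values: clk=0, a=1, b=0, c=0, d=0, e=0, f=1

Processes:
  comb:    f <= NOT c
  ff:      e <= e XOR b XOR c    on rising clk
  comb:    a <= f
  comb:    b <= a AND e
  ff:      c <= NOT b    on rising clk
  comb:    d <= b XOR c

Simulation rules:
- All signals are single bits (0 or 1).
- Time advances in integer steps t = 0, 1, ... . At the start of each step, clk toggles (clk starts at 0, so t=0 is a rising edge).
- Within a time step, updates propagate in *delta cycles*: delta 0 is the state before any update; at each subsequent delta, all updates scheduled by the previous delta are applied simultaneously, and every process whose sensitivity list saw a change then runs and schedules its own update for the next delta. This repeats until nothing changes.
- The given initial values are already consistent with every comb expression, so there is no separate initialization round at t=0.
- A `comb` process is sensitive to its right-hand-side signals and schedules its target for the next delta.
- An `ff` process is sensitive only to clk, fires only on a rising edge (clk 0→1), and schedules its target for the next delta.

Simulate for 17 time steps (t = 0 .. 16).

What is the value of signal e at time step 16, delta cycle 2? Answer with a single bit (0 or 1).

t=0 Δ0: clk=0 c=0 b=0 f=1 e=0 a=1 d=0
  Δ1: clk:0→1
  Δ2: c:0→1
  Δ3: f:1→0, d:0→1
  Δ4: a:1→0
  (4Δ to stable)
t=1 Δ0: clk=1 c=1 b=0 f=0 e=0 a=0 d=1
  Δ1: clk:1→0
  (1Δ to stable)
t=2 Δ0: clk=0 c=1 b=0 f=0 e=0 a=0 d=1
  Δ1: clk:0→1
  Δ2: e:0→1
  (2Δ to stable)
t=3 Δ0: clk=1 c=1 b=0 f=0 e=1 a=0 d=1
  Δ1: clk:1→0
  (1Δ to stable)
t=4 Δ0: clk=0 c=1 b=0 f=0 e=1 a=0 d=1
  Δ1: clk:0→1
  Δ2: e:1→0
  (2Δ to stable)
t=5 Δ0: clk=1 c=1 b=0 f=0 e=0 a=0 d=1
  Δ1: clk:1→0
  (1Δ to stable)
t=6 Δ0: clk=0 c=1 b=0 f=0 e=0 a=0 d=1
  Δ1: clk:0→1
  Δ2: e:0→1
  (2Δ to stable)
t=7 Δ0: clk=1 c=1 b=0 f=0 e=1 a=0 d=1
  Δ1: clk:1→0
  (1Δ to stable)
t=8 Δ0: clk=0 c=1 b=0 f=0 e=1 a=0 d=1
  Δ1: clk:0→1
  Δ2: e:1→0
  (2Δ to stable)
t=9 Δ0: clk=1 c=1 b=0 f=0 e=0 a=0 d=1
  Δ1: clk:1→0
  (1Δ to stable)
t=10 Δ0: clk=0 c=1 b=0 f=0 e=0 a=0 d=1
  Δ1: clk:0→1
  Δ2: e:0→1
  (2Δ to stable)
t=11 Δ0: clk=1 c=1 b=0 f=0 e=1 a=0 d=1
  Δ1: clk:1→0
  (1Δ to stable)
t=12 Δ0: clk=0 c=1 b=0 f=0 e=1 a=0 d=1
  Δ1: clk:0→1
  Δ2: e:1→0
  (2Δ to stable)
t=13 Δ0: clk=1 c=1 b=0 f=0 e=0 a=0 d=1
  Δ1: clk:1→0
  (1Δ to stable)
t=14 Δ0: clk=0 c=1 b=0 f=0 e=0 a=0 d=1
  Δ1: clk:0→1
  Δ2: e:0→1
  (2Δ to stable)
t=15 Δ0: clk=1 c=1 b=0 f=0 e=1 a=0 d=1
  Δ1: clk:1→0
  (1Δ to stable)
t=16 Δ0: clk=0 c=1 b=0 f=0 e=1 a=0 d=1
  Δ1: clk:0→1
  Δ2: e:1→0
  (2Δ to stable)

0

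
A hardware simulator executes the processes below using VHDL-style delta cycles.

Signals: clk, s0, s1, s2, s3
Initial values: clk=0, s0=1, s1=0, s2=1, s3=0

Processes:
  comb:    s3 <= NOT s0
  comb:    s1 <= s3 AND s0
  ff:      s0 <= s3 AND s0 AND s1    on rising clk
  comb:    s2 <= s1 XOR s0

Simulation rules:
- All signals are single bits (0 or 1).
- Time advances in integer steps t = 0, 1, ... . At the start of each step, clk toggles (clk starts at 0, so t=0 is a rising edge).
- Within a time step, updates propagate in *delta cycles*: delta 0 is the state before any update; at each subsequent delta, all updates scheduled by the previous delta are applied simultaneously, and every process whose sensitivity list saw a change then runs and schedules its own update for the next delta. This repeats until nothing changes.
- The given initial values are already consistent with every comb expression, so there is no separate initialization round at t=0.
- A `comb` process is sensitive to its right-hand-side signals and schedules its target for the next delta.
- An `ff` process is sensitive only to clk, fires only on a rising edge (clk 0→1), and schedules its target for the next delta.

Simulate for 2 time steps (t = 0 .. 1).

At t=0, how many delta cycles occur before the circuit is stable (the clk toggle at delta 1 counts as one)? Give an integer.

3

t=0 Δ0: s3=0 clk=0 s1=0 s0=1 s2=1
  Δ1: clk:0→1
  Δ2: s0:1→0
  Δ3: s3:0→1, s2:1→0
  (3Δ to stable)
t=1 Δ0: s3=1 clk=1 s1=0 s0=0 s2=0
  Δ1: clk:1→0
  (1Δ to stable)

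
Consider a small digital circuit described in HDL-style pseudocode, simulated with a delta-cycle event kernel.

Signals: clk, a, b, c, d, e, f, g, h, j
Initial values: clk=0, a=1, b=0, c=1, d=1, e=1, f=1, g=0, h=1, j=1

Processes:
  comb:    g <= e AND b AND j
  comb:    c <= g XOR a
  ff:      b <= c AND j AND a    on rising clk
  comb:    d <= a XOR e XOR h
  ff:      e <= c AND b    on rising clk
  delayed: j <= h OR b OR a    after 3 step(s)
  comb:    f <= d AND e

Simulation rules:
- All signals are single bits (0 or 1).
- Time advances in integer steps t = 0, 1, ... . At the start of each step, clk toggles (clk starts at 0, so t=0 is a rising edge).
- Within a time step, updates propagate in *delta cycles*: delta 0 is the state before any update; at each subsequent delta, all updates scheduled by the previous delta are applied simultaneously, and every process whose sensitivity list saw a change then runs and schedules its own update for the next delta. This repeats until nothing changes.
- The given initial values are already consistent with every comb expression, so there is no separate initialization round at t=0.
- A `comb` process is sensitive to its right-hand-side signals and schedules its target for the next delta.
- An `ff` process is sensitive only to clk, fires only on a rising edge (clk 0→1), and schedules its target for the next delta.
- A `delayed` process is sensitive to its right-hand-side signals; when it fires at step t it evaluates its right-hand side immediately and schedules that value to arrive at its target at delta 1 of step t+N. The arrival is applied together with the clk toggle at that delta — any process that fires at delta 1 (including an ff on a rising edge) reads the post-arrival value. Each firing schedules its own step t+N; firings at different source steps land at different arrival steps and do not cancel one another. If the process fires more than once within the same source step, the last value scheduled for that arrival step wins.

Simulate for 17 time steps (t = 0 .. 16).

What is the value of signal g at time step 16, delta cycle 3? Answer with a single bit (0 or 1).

t0.Δ0 f=1 j=1 a=1 h=1 g=0 e=1 c=1 b=0 d=1 clk=0
t0.Δ1 f=1 j=1 a=1 h=1 g=0 e=1 c=1 b=0 d=1 clk=1
t0.Δ2 f=1 j=1 a=1 h=1 g=0 e=0 c=1 b=1 d=1 clk=1
t0.Δ3 f=0 j=1 a=1 h=1 g=0 e=0 c=1 b=1 d=0 clk=1
t1.Δ0 f=0 j=1 a=1 h=1 g=0 e=0 c=1 b=1 d=0 clk=1
t1.Δ1 f=0 j=1 a=1 h=1 g=0 e=0 c=1 b=1 d=0 clk=0
t2.Δ0 f=0 j=1 a=1 h=1 g=0 e=0 c=1 b=1 d=0 clk=0
t2.Δ1 f=0 j=1 a=1 h=1 g=0 e=0 c=1 b=1 d=0 clk=1
t2.Δ2 f=0 j=1 a=1 h=1 g=0 e=1 c=1 b=1 d=0 clk=1
t2.Δ3 f=0 j=1 a=1 h=1 g=1 e=1 c=1 b=1 d=1 clk=1
t2.Δ4 f=1 j=1 a=1 h=1 g=1 e=1 c=0 b=1 d=1 clk=1
t3.Δ0 f=1 j=1 a=1 h=1 g=1 e=1 c=0 b=1 d=1 clk=1
t3.Δ1 f=1 j=1 a=1 h=1 g=1 e=1 c=0 b=1 d=1 clk=0
t4.Δ0 f=1 j=1 a=1 h=1 g=1 e=1 c=0 b=1 d=1 clk=0
t4.Δ1 f=1 j=1 a=1 h=1 g=1 e=1 c=0 b=1 d=1 clk=1
t4.Δ2 f=1 j=1 a=1 h=1 g=1 e=0 c=0 b=0 d=1 clk=1
t4.Δ3 f=0 j=1 a=1 h=1 g=0 e=0 c=0 b=0 d=0 clk=1
t4.Δ4 f=0 j=1 a=1 h=1 g=0 e=0 c=1 b=0 d=0 clk=1
t5.Δ0 f=0 j=1 a=1 h=1 g=0 e=0 c=1 b=0 d=0 clk=1
t5.Δ1 f=0 j=1 a=1 h=1 g=0 e=0 c=1 b=0 d=0 clk=0
t6.Δ0 f=0 j=1 a=1 h=1 g=0 e=0 c=1 b=0 d=0 clk=0
t6.Δ1 f=0 j=1 a=1 h=1 g=0 e=0 c=1 b=0 d=0 clk=1
t6.Δ2 f=0 j=1 a=1 h=1 g=0 e=0 c=1 b=1 d=0 clk=1
t7.Δ0 f=0 j=1 a=1 h=1 g=0 e=0 c=1 b=1 d=0 clk=1
t7.Δ1 f=0 j=1 a=1 h=1 g=0 e=0 c=1 b=1 d=0 clk=0
t8.Δ0 f=0 j=1 a=1 h=1 g=0 e=0 c=1 b=1 d=0 clk=0
t8.Δ1 f=0 j=1 a=1 h=1 g=0 e=0 c=1 b=1 d=0 clk=1
t8.Δ2 f=0 j=1 a=1 h=1 g=0 e=1 c=1 b=1 d=0 clk=1
t8.Δ3 f=0 j=1 a=1 h=1 g=1 e=1 c=1 b=1 d=1 clk=1
t8.Δ4 f=1 j=1 a=1 h=1 g=1 e=1 c=0 b=1 d=1 clk=1
t9.Δ0 f=1 j=1 a=1 h=1 g=1 e=1 c=0 b=1 d=1 clk=1
t9.Δ1 f=1 j=1 a=1 h=1 g=1 e=1 c=0 b=1 d=1 clk=0
t10.Δ0 f=1 j=1 a=1 h=1 g=1 e=1 c=0 b=1 d=1 clk=0
t10.Δ1 f=1 j=1 a=1 h=1 g=1 e=1 c=0 b=1 d=1 clk=1
t10.Δ2 f=1 j=1 a=1 h=1 g=1 e=0 c=0 b=0 d=1 clk=1
t10.Δ3 f=0 j=1 a=1 h=1 g=0 e=0 c=0 b=0 d=0 clk=1
t10.Δ4 f=0 j=1 a=1 h=1 g=0 e=0 c=1 b=0 d=0 clk=1
t11.Δ0 f=0 j=1 a=1 h=1 g=0 e=0 c=1 b=0 d=0 clk=1
t11.Δ1 f=0 j=1 a=1 h=1 g=0 e=0 c=1 b=0 d=0 clk=0
t12.Δ0 f=0 j=1 a=1 h=1 g=0 e=0 c=1 b=0 d=0 clk=0
t12.Δ1 f=0 j=1 a=1 h=1 g=0 e=0 c=1 b=0 d=0 clk=1
t12.Δ2 f=0 j=1 a=1 h=1 g=0 e=0 c=1 b=1 d=0 clk=1
t13.Δ0 f=0 j=1 a=1 h=1 g=0 e=0 c=1 b=1 d=0 clk=1
t13.Δ1 f=0 j=1 a=1 h=1 g=0 e=0 c=1 b=1 d=0 clk=0
t14.Δ0 f=0 j=1 a=1 h=1 g=0 e=0 c=1 b=1 d=0 clk=0
t14.Δ1 f=0 j=1 a=1 h=1 g=0 e=0 c=1 b=1 d=0 clk=1
t14.Δ2 f=0 j=1 a=1 h=1 g=0 e=1 c=1 b=1 d=0 clk=1
t14.Δ3 f=0 j=1 a=1 h=1 g=1 e=1 c=1 b=1 d=1 clk=1
t14.Δ4 f=1 j=1 a=1 h=1 g=1 e=1 c=0 b=1 d=1 clk=1
t15.Δ0 f=1 j=1 a=1 h=1 g=1 e=1 c=0 b=1 d=1 clk=1
t15.Δ1 f=1 j=1 a=1 h=1 g=1 e=1 c=0 b=1 d=1 clk=0
t16.Δ0 f=1 j=1 a=1 h=1 g=1 e=1 c=0 b=1 d=1 clk=0
t16.Δ1 f=1 j=1 a=1 h=1 g=1 e=1 c=0 b=1 d=1 clk=1
t16.Δ2 f=1 j=1 a=1 h=1 g=1 e=0 c=0 b=0 d=1 clk=1
t16.Δ3 f=0 j=1 a=1 h=1 g=0 e=0 c=0 b=0 d=0 clk=1
t16.Δ4 f=0 j=1 a=1 h=1 g=0 e=0 c=1 b=0 d=0 clk=1

0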